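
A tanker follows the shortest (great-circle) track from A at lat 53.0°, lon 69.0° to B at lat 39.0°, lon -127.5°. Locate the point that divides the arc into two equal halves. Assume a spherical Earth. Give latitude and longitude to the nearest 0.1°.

Write both endpoints as unit vectors p₁, p₂ with components (cos φ cos λ, cos φ sin λ, sin φ).
The central angle between the endpoints is δ = arccos(p₁·p₂) ≈ 1.517 rad (86.9°).
Interpolate at f = 1/2 with slerp weights a = sin((1−f)δ)/sin δ ≈ 0.689, b = sin(fδ)/sin δ ≈ 0.689.
p = a·p₁ + b·p₂ ≈ (-0.177, -0.038, 0.983); φ = arcsin(p_z) ≈ 79.56°, λ = atan2(p_y, p_x) ≈ -168.00°.

≈ lat 79.6°, lon -168.0°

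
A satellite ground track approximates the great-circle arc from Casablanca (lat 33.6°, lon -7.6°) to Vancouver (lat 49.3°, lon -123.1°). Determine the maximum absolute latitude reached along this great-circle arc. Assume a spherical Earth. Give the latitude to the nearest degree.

The great circle lies in the plane with unit normal n̂ = (p₁ × p₂)/|p₁ × p₂|.
Here n̂_z ≈ -0.499; the vertex latitude is φ_max = arccos|n̂_z| ≈ 60.1°.

≈ 60°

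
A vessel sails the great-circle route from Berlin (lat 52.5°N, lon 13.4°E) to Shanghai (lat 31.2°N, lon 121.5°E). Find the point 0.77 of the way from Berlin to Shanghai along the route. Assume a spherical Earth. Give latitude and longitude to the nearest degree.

≈ lat 44°N, lon 107°E

Convert each endpoint to a unit vector on the sphere (x = cos φ cos λ, y = cos φ sin λ, z = sin φ).
The central angle between the endpoints is δ = arccos(p₁·p₂) ≈ 1.319 rad (75.6°).
Interpolate at f = 0.77 with slerp weights a = sin((1−f)δ)/sin δ ≈ 0.308, b = sin(fδ)/sin δ ≈ 0.877.
p = a·p₁ + b·p₂ ≈ (-0.210, 0.683, 0.699); φ = arcsin(p_z) ≈ 44.37°, λ = atan2(p_y, p_x) ≈ 107.04°.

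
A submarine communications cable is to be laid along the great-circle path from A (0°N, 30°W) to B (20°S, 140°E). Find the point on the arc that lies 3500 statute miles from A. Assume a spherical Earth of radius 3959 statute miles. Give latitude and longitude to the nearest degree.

From cos δ = sin φ₁ sin φ₂ + cos φ₁ cos φ₂ cos Δλ, the central angle is δ ≈ 2.753 rad (157.7°). The total great-circle distance is δ·R ≈ 2.753 × 3959 ≈ 10899 mi, so the target fraction is f = 3500/10899 ≈ 0.321.
Interpolate at f ≈ 0.321 with slerp weights a = sin((1−f)δ)/sin δ ≈ 2.522, b = sin(fδ)/sin δ ≈ 2.041.
p = a·p₁ + b·p₂ ≈ (0.716, -0.029, -0.698); φ = arcsin(p_z) ≈ -44.26°, λ = atan2(p_y, p_x) ≈ -2.29°.

≈ (44°S, 2°W)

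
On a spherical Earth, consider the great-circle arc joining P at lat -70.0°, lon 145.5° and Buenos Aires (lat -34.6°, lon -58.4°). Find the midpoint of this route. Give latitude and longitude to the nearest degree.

≈ lat -71°, lon -74°

Convert each endpoint to a unit vector on the sphere (x = cos φ cos λ, y = cos φ sin λ, z = sin φ).
The central angle between the endpoints is δ = arccos(p₁·p₂) ≈ 1.291 rad (74.0°).
Interpolate at f = 1/2 with slerp weights a = sin((1−f)δ)/sin δ ≈ 0.626, b = sin(fδ)/sin δ ≈ 0.626.
p = a·p₁ + b·p₂ ≈ (0.094, -0.318, -0.944); φ = arcsin(p_z) ≈ -70.67°, λ = atan2(p_y, p_x) ≈ -73.59°.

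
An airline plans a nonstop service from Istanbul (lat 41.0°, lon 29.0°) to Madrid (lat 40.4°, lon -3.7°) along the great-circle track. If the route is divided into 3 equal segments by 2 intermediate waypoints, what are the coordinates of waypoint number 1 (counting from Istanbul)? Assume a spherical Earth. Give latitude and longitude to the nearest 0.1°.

≈ lat 41.8°, lon 18.1°

Write both endpoints as unit vectors p₁, p₂ with components (cos φ cos λ, cos φ sin λ, sin φ).
The central angle between the endpoints is δ = arccos(p₁·p₂) ≈ 0.430 rad (24.7°).
Interpolate at f = 1/3 with slerp weights a = sin((1−f)δ)/sin δ ≈ 0.678, b = sin(fδ)/sin δ ≈ 0.343.
p = a·p₁ + b·p₂ ≈ (0.708, 0.231, 0.667); φ = arcsin(p_z) ≈ 41.84°, λ = atan2(p_y, p_x) ≈ 18.09°.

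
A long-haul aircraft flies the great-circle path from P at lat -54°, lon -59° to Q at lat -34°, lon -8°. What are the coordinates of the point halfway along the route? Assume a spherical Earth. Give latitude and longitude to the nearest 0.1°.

≈ lat -46.8°, lon -28.9°

From cos δ = sin φ₁ sin φ₂ + cos φ₁ cos φ₂ cos Δλ, the central angle is δ ≈ 0.709 rad (40.6°).
Interpolate at f = 1/2 with slerp weights a = sin((1−f)δ)/sin δ ≈ 0.533, b = sin(fδ)/sin δ ≈ 0.533.
p = a·p₁ + b·p₂ ≈ (0.599, -0.330, -0.729); φ = arcsin(p_z) ≈ -46.84°, λ = atan2(p_y, p_x) ≈ -28.86°.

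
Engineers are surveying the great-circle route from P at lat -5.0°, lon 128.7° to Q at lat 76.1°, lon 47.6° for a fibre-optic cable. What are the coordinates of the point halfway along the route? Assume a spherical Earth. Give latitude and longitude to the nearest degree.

Convert each endpoint to a unit vector on the sphere (x = cos φ cos λ, y = cos φ sin λ, z = sin φ).
The central angle between the endpoints is δ = arccos(p₁·p₂) ≈ 1.618 rad (92.7°).
Interpolate at f = 1/2 with slerp weights a = sin((1−f)δ)/sin δ ≈ 0.725, b = sin(fδ)/sin δ ≈ 0.725.
p = a·p₁ + b·p₂ ≈ (-0.334, 0.692, 0.640); φ = arcsin(p_z) ≈ 39.81°, λ = atan2(p_y, p_x) ≈ 115.76°.

≈ lat 40°, lon 116°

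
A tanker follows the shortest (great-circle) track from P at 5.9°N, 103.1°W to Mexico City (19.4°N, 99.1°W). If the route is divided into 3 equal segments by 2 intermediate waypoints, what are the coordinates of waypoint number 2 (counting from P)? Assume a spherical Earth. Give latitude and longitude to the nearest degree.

The haversine formula gives a central angle δ ≈ 0.245 rad (14.0°) between the endpoints.
Interpolate at f = 2/3 with slerp weights a = sin((1−f)δ)/sin δ ≈ 0.336, b = sin(fδ)/sin δ ≈ 0.670.
p = a·p₁ + b·p₂ ≈ (-0.176, -0.950, 0.257); φ = arcsin(p_z) ≈ 14.91°, λ = atan2(p_y, p_x) ≈ -100.48°.

≈ 15°N, 100°W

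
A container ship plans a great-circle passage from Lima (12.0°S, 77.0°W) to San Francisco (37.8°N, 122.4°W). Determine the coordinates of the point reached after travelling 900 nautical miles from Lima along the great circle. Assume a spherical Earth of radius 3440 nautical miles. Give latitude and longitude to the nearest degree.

≈ (0°N, 86°W)

The haversine formula gives a central angle δ ≈ 1.143 rad (65.5°) between the endpoints. The total great-circle distance is δ·R ≈ 1.143 × 3440 ≈ 3930 nmi, so the target fraction is f = 900/3930 ≈ 0.229.
Interpolate at f ≈ 0.229 with slerp weights a = sin((1−f)δ)/sin δ ≈ 0.848, b = sin(fδ)/sin δ ≈ 0.284.
p = a·p₁ + b·p₂ ≈ (0.066, -0.998, -0.002); φ = arcsin(p_z) ≈ -0.12°, λ = atan2(p_y, p_x) ≈ -86.20°.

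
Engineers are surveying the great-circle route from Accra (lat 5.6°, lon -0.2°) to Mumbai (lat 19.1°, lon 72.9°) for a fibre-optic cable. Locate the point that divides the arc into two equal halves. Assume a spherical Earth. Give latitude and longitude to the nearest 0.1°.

From cos δ = sin φ₁ sin φ₂ + cos φ₁ cos φ₂ cos Δλ, the central angle is δ ≈ 1.261 rad (72.2°).
Interpolate at f = 1/2 with slerp weights a = sin((1−f)δ)/sin δ ≈ 0.619, b = sin(fδ)/sin δ ≈ 0.619.
p = a·p₁ + b·p₂ ≈ (0.788, 0.557, 0.263); φ = arcsin(p_z) ≈ 15.24°, λ = atan2(p_y, p_x) ≈ 35.25°.

≈ lat 15.2°, lon 35.2°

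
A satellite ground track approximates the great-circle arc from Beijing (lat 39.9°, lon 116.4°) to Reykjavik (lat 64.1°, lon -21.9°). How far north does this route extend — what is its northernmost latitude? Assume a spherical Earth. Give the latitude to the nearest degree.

≈ 76°

The great circle lies in the plane with unit normal n̂ = (p₁ × p₂)/|p₁ × p₂|.
Here n̂_z ≈ -0.236; the vertex latitude is φ_max = arccos|n̂_z| ≈ 76.4°.
Check via Clairaut: cos φ_max = |cos φ₁| · sin C = cos(39.9°)·sin(17.9°) ≈ 0.236, again giving ≈ 76.4°.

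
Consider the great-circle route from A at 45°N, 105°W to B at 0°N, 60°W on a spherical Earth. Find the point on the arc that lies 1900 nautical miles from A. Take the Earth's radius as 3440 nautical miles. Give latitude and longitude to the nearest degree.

Write both endpoints as unit vectors p₁, p₂ with components (cos φ cos λ, cos φ sin λ, sin φ).
The central angle between the endpoints is δ = arccos(p₁·p₂) ≈ 1.047 rad (60.0°). The total great-circle distance is δ·R ≈ 1.047 × 3440 ≈ 3602 nmi, so the target fraction is f = 1900/3602 ≈ 0.527.
Interpolate at f ≈ 0.527 with slerp weights a = sin((1−f)δ)/sin δ ≈ 0.548, b = sin(fδ)/sin δ ≈ 0.606.
p = a·p₁ + b·p₂ ≈ (0.203, -0.899, 0.388); φ = arcsin(p_z) ≈ 22.82°, λ = atan2(p_y, p_x) ≈ -77.31°.

≈ 23°N, 77°W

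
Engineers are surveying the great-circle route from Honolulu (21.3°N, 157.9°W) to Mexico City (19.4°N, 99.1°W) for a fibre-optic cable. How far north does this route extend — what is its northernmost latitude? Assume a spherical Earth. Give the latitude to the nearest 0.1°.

≈ 23.2°N

The great circle lies in the plane with unit normal n̂ = (p₁ × p₂)/|p₁ × p₂|.
Here n̂_z ≈ +0.919; the vertex latitude is φ_max = arccos|n̂_z| ≈ 23.2°.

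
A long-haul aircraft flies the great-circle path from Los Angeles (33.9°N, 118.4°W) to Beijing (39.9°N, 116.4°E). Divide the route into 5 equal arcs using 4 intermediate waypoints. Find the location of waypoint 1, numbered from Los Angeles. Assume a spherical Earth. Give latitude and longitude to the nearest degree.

≈ (47°N, 135°W)

From cos δ = sin φ₁ sin φ₂ + cos φ₁ cos φ₂ cos Δλ, the central angle is δ ≈ 1.580 rad (90.5°).
Interpolate at f = 1/5 with slerp weights a = sin((1−f)δ)/sin δ ≈ 0.953, b = sin(fδ)/sin δ ≈ 0.311.
p = a·p₁ + b·p₂ ≈ (-0.482, -0.483, 0.731); φ = arcsin(p_z) ≈ 46.98°, λ = atan2(p_y, p_x) ≈ -134.99°.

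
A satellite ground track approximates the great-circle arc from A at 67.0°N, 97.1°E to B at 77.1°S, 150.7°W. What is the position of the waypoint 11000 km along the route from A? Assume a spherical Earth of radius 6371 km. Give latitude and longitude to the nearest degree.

≈ 28°S, 136°E

From cos δ = sin φ₁ sin φ₂ + cos φ₁ cos φ₂ cos Δλ, the central angle is δ ≈ 2.766 rad (158.5°). The total great-circle distance is δ·R ≈ 2.766 × 6371 ≈ 17621 km, so the target fraction is f = 11000/17621 ≈ 0.624.
Interpolate at f ≈ 0.624 with slerp weights a = sin((1−f)δ)/sin δ ≈ 2.349, b = sin(fδ)/sin δ ≈ 2.692.
p = a·p₁ + b·p₂ ≈ (-0.638, 0.617, -0.462); φ = arcsin(p_z) ≈ -27.50°, λ = atan2(p_y, p_x) ≈ 135.95°.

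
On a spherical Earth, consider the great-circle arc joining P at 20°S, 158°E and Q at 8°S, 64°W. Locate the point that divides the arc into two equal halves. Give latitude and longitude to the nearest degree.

≈ 35°S, 129°W

Convert each endpoint to a unit vector on the sphere (x = cos φ cos λ, y = cos φ sin λ, z = sin φ).
The central angle between the endpoints is δ = arccos(p₁·p₂) ≈ 2.270 rad (130.1°).
Interpolate at f = 1/2 with slerp weights a = sin((1−f)δ)/sin δ ≈ 1.185, b = sin(fδ)/sin δ ≈ 1.185.
p = a·p₁ + b·p₂ ≈ (-0.518, -0.638, -0.570); φ = arcsin(p_z) ≈ -34.77°, λ = atan2(p_y, p_x) ≈ -129.09°.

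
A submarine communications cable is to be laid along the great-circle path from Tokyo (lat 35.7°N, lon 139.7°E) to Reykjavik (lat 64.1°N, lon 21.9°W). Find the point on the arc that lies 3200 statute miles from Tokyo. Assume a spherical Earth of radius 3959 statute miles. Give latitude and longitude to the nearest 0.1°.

≈ lat 79.9°N, lon 104.4°E

From cos δ = sin φ₁ sin φ₂ + cos φ₁ cos φ₂ cos Δλ, the central angle is δ ≈ 1.381 rad (79.1°). The total great-circle distance is δ·R ≈ 1.381 × 3959 ≈ 5469 mi, so the target fraction is f = 3200/5469 ≈ 0.585.
Interpolate at f ≈ 0.585 with slerp weights a = sin((1−f)δ)/sin δ ≈ 0.552, b = sin(fδ)/sin δ ≈ 0.736.
p = a·p₁ + b·p₂ ≈ (-0.044, 0.170, 0.984); φ = arcsin(p_z) ≈ 79.89°, λ = atan2(p_y, p_x) ≈ 104.36°.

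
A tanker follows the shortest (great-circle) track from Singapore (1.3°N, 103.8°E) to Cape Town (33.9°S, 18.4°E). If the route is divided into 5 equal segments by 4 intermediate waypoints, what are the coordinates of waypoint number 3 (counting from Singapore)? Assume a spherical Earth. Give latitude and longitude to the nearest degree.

Write both endpoints as unit vectors p₁, p₂ with components (cos φ cos λ, cos φ sin λ, sin φ).
The central angle between the endpoints is δ = arccos(p₁·p₂) ≈ 1.517 rad (86.9°).
Interpolate at f = 3/5 with slerp weights a = sin((1−f)δ)/sin δ ≈ 0.571, b = sin(fδ)/sin δ ≈ 0.791.
p = a·p₁ + b·p₂ ≈ (0.487, 0.762, -0.428); φ = arcsin(p_z) ≈ -25.35°, λ = atan2(p_y, p_x) ≈ 57.42°.

≈ (25°S, 57°E)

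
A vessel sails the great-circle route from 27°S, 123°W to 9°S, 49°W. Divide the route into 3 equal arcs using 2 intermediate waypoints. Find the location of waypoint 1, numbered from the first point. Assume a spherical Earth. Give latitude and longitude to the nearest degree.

≈ 25°S, 96°W

Convert each endpoint to a unit vector on the sphere (x = cos φ cos λ, y = cos φ sin λ, z = sin φ).
The central angle between the endpoints is δ = arccos(p₁·p₂) ≈ 1.252 rad (71.7°).
Interpolate at f = 1/3 with slerp weights a = sin((1−f)δ)/sin δ ≈ 0.780, b = sin(fδ)/sin δ ≈ 0.427.
p = a·p₁ + b·p₂ ≈ (-0.102, -0.901, -0.421); φ = arcsin(p_z) ≈ -24.90°, λ = atan2(p_y, p_x) ≈ -96.47°.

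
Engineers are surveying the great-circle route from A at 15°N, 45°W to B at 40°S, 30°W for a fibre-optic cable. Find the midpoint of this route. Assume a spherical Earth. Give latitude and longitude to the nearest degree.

Write both endpoints as unit vectors p₁, p₂ with components (cos φ cos λ, cos φ sin λ, sin φ).
The central angle between the endpoints is δ = arccos(p₁·p₂) ≈ 0.990 rad (56.7°).
Interpolate at f = 1/2 with slerp weights a = sin((1−f)δ)/sin δ ≈ 0.568, b = sin(fδ)/sin δ ≈ 0.568.
p = a·p₁ + b·p₂ ≈ (0.765, -0.606, -0.218); φ = arcsin(p_z) ≈ -12.60°, λ = atan2(p_y, p_x) ≈ -38.37°.

≈ 13°S, 38°W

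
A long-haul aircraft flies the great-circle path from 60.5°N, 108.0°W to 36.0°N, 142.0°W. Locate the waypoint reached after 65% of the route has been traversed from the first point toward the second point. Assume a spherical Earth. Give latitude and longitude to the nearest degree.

Convert each endpoint to a unit vector on the sphere (x = cos φ cos λ, y = cos φ sin λ, z = sin φ).
The central angle between the endpoints is δ = arccos(p₁·p₂) ≈ 0.570 rad (32.7°).
Interpolate at f = 0.65 with slerp weights a = sin((1−f)δ)/sin δ ≈ 0.367, b = sin(fδ)/sin δ ≈ 0.671.
p = a·p₁ + b·p₂ ≈ (-0.484, -0.506, 0.714); φ = arcsin(p_z) ≈ 45.56°, λ = atan2(p_y, p_x) ≈ -133.69°.

≈ 46°N, 134°W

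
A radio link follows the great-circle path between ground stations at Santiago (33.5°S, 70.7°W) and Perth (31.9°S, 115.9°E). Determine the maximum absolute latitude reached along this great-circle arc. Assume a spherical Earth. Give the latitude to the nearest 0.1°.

≈ 84.9°S

The great circle lies in the plane with unit normal n̂ = (p₁ × p₂)/|p₁ × p₂|.
Here n̂_z ≈ -0.089; the vertex latitude is φ_max = arccos|n̂_z| ≈ 84.9°.
Check via Clairaut: cos φ_max = |cos φ₁| · sin C = cos(33.5°)·sin(173.9°) ≈ 0.089, again giving ≈ 84.9°.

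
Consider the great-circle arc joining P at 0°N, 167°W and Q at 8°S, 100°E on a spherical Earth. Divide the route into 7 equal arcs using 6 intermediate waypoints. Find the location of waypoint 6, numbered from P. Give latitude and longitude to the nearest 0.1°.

Convert each endpoint to a unit vector on the sphere (x = cos φ cos λ, y = cos φ sin λ, z = sin φ).
The central angle between the endpoints is δ = arccos(p₁·p₂) ≈ 1.623 rad (93.0°).
Interpolate at f = 6/7 with slerp weights a = sin((1−f)δ)/sin δ ≈ 0.230, b = sin(fδ)/sin δ ≈ 0.985.
p = a·p₁ + b·p₂ ≈ (-0.394, 0.909, -0.137); φ = arcsin(p_z) ≈ -7.88°, λ = atan2(p_y, p_x) ≈ 113.41°.

≈ 7.9°S, 113.4°E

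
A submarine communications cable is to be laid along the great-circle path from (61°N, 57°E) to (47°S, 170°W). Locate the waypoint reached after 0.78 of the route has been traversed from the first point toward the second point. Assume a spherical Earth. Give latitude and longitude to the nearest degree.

≈ (21°S, 166°E)

The haversine formula gives a central angle δ ≈ 2.616 rad (149.9°) between the endpoints.
Interpolate at f = 0.78 with slerp weights a = sin((1−f)δ)/sin δ ≈ 1.085, b = sin(fδ)/sin δ ≈ 1.778.
p = a·p₁ + b·p₂ ≈ (-0.908, 0.231, -0.351); φ = arcsin(p_z) ≈ -20.55°, λ = atan2(p_y, p_x) ≈ 165.73°.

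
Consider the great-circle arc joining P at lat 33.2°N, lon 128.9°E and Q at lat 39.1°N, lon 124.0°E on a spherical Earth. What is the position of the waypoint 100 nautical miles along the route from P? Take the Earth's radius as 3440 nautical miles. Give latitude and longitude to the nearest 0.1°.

≈ lat 34.6°N, lon 127.8°E

Convert each endpoint to a unit vector on the sphere (x = cos φ cos λ, y = cos φ sin λ, z = sin φ).
The central angle between the endpoints is δ = arccos(p₁·p₂) ≈ 0.124 rad (7.1°). The total great-circle distance is δ·R ≈ 0.124 × 3440 ≈ 426 nmi, so the target fraction is f = 100/426 ≈ 0.235.
Interpolate at f ≈ 0.235 with slerp weights a = sin((1−f)δ)/sin δ ≈ 0.766, b = sin(fδ)/sin δ ≈ 0.235.
p = a·p₁ + b·p₂ ≈ (-0.505, 0.650, 0.568); φ = arcsin(p_z) ≈ 34.60°, λ = atan2(p_y, p_x) ≈ 127.82°.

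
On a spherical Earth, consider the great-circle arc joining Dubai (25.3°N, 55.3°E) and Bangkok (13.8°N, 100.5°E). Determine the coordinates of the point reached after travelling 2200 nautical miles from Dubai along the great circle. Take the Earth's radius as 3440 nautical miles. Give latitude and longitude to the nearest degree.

≈ (16°N, 94°E)

The haversine formula gives a central angle δ ≈ 0.766 rad (43.9°) between the endpoints. The total great-circle distance is δ·R ≈ 0.766 × 3440 ≈ 2635 nmi, so the target fraction is f = 2200/2635 ≈ 0.835.
Interpolate at f ≈ 0.835 with slerp weights a = sin((1−f)δ)/sin δ ≈ 0.182, b = sin(fδ)/sin δ ≈ 0.861.
p = a·p₁ + b·p₂ ≈ (-0.059, 0.957, 0.283); φ = arcsin(p_z) ≈ 16.45°, λ = atan2(p_y, p_x) ≈ 93.50°.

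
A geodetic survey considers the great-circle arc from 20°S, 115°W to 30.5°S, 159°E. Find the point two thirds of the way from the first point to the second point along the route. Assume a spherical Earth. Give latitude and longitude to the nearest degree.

≈ 34°S, 171°W

Convert each endpoint to a unit vector on the sphere (x = cos φ cos λ, y = cos φ sin λ, z = sin φ).
The central angle between the endpoints is δ = arccos(p₁·p₂) ≈ 1.339 rad (76.7°).
Interpolate at f = 2/3 with slerp weights a = sin((1−f)δ)/sin δ ≈ 0.443, b = sin(fδ)/sin δ ≈ 0.800.
p = a·p₁ + b·p₂ ≈ (-0.820, -0.131, -0.558); φ = arcsin(p_z) ≈ -33.90°, λ = atan2(p_y, p_x) ≈ -170.95°.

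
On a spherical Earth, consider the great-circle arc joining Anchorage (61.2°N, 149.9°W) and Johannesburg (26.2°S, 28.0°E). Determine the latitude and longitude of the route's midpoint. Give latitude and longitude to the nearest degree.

≈ 46°N, 26°E

Write both endpoints as unit vectors p₁, p₂ with components (cos φ cos λ, cos φ sin λ, sin φ).
The central angle between the endpoints is δ = arccos(p₁·p₂) ≈ 2.530 rad (145.0°).
Interpolate at f = 1/2 with slerp weights a = sin((1−f)δ)/sin δ ≈ 1.661, b = sin(fδ)/sin δ ≈ 1.661.
p = a·p₁ + b·p₂ ≈ (0.624, 0.298, 0.722); φ = arcsin(p_z) ≈ 46.25°, λ = atan2(p_y, p_x) ≈ 25.57°.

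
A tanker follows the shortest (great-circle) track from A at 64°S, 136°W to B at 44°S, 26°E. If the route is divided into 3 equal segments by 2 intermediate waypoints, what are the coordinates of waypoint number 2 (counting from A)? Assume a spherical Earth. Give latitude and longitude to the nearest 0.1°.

≈ 67.2°S, 17.4°E

Write both endpoints as unit vectors p₁, p₂ with components (cos φ cos λ, cos φ sin λ, sin φ).
The central angle between the endpoints is δ = arccos(p₁·p₂) ≈ 1.240 rad (71.1°).
Interpolate at f = 2/3 with slerp weights a = sin((1−f)δ)/sin δ ≈ 0.425, b = sin(fδ)/sin δ ≈ 0.778.
p = a·p₁ + b·p₂ ≈ (0.369, 0.116, -0.922); φ = arcsin(p_z) ≈ -67.24°, λ = atan2(p_y, p_x) ≈ 17.45°.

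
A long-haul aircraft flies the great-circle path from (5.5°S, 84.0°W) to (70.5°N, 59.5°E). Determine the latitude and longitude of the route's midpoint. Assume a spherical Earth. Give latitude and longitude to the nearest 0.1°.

≈ (48.3°N, 68.7°W)

The haversine formula gives a central angle δ ≈ 1.936 rad (110.9°) between the endpoints.
Interpolate at f = 1/2 with slerp weights a = sin((1−f)δ)/sin δ ≈ 0.882, b = sin(fδ)/sin δ ≈ 0.882.
p = a·p₁ + b·p₂ ≈ (0.241, -0.620, 0.747); φ = arcsin(p_z) ≈ 48.33°, λ = atan2(p_y, p_x) ≈ -68.73°.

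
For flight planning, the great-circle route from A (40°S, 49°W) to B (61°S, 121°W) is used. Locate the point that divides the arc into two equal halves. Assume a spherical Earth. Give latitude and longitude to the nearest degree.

Write both endpoints as unit vectors p₁, p₂ with components (cos φ cos λ, cos φ sin λ, sin φ).
The central angle between the endpoints is δ = arccos(p₁·p₂) ≈ 0.827 rad (47.4°).
Interpolate at f = 1/2 with slerp weights a = sin((1−f)δ)/sin δ ≈ 0.546, b = sin(fδ)/sin δ ≈ 0.546.
p = a·p₁ + b·p₂ ≈ (0.138, -0.543, -0.829); φ = arcsin(p_z) ≈ -55.95°, λ = atan2(p_y, p_x) ≈ -75.72°.

≈ (56°S, 76°W)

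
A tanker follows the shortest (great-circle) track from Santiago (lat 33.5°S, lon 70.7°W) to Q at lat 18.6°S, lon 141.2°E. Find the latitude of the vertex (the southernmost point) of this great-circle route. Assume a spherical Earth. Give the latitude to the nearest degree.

The great circle lies in the plane with unit normal n̂ = (p₁ × p₂)/|p₁ × p₂|.
Here n̂_z ≈ -0.481; the vertex latitude is φ_max = arccos|n̂_z| ≈ 61.3°.

≈ 61°S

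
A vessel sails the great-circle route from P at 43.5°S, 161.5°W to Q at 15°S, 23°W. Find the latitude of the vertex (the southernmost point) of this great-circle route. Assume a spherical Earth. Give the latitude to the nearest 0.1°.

≈ 60.3°S

The great circle lies in the plane with unit normal n̂ = (p₁ × p₂)/|p₁ × p₂|.
Here n̂_z ≈ +0.495; the vertex latitude is φ_max = arccos|n̂_z| ≈ 60.3°.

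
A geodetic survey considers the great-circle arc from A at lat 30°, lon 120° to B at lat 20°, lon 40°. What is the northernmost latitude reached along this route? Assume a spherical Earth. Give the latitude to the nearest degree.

≈ 32°

The great circle lies in the plane with unit normal n̂ = (p₁ × p₂)/|p₁ × p₂|.
Here n̂_z ≈ -0.844; the vertex latitude is φ_max = arccos|n̂_z| ≈ 32.5°.
Check via Clairaut: cos φ_max = |cos φ₁| · sin C = cos(30.0°)·sin(76.9°) ≈ 0.844, again giving ≈ 32.5°.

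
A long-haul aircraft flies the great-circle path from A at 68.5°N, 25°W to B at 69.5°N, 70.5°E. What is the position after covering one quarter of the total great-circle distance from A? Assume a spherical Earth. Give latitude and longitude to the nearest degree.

≈ 73°N, 6°W

Write both endpoints as unit vectors p₁, p₂ with components (cos φ cos λ, cos φ sin λ, sin φ).
The central angle between the endpoints is δ = arccos(p₁·p₂) ≈ 0.537 rad (30.8°).
Interpolate at f = 1/4 with slerp weights a = sin((1−f)δ)/sin δ ≈ 0.766, b = sin(fδ)/sin δ ≈ 0.262.
p = a·p₁ + b·p₂ ≈ (0.285, -0.032, 0.958); φ = arcsin(p_z) ≈ 73.33°, λ = atan2(p_y, p_x) ≈ -6.46°.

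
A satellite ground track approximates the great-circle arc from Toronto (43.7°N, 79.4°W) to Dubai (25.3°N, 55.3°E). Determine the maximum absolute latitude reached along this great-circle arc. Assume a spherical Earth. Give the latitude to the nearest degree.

≈ 62°N

The great circle lies in the plane with unit normal n̂ = (p₁ × p₂)/|p₁ × p₂|.
Here n̂_z ≈ +0.471; the vertex latitude is φ_max = arccos|n̂_z| ≈ 61.9°.
Check via Clairaut: cos φ_max = |cos φ₁| · sin C = cos(43.7°)·sin(40.7°) ≈ 0.471, again giving ≈ 61.9°.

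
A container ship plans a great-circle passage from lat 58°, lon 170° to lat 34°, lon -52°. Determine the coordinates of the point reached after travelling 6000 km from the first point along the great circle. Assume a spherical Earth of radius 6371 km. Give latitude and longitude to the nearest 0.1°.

≈ lat 58.6°, lon -70.6°

The haversine formula gives a central angle δ ≈ 1.423 rad (81.5°) between the endpoints. The total great-circle distance is δ·R ≈ 1.423 × 6371 ≈ 9063 km, so the target fraction is f = 6000/9063 ≈ 0.662.
Interpolate at f ≈ 0.662 with slerp weights a = sin((1−f)δ)/sin δ ≈ 0.468, b = sin(fδ)/sin δ ≈ 0.818.
p = a·p₁ + b·p₂ ≈ (0.173, -0.491, 0.854); φ = arcsin(p_z) ≈ 58.62°, λ = atan2(p_y, p_x) ≈ -70.56°.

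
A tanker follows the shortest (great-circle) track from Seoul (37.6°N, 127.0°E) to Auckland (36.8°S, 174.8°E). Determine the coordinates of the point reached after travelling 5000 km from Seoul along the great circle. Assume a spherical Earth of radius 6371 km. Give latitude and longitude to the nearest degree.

Convert each endpoint to a unit vector on the sphere (x = cos φ cos λ, y = cos φ sin λ, z = sin φ).
The central angle between the endpoints is δ = arccos(p₁·p₂) ≈ 1.510 rad (86.5°). The total great-circle distance is δ·R ≈ 1.510 × 6371 ≈ 9621 km, so the target fraction is f = 5000/9621 ≈ 0.520.
Interpolate at f ≈ 0.520 with slerp weights a = sin((1−f)δ)/sin δ ≈ 0.665, b = sin(fδ)/sin δ ≈ 0.708.
p = a·p₁ + b·p₂ ≈ (-0.881, 0.472, -0.019); φ = arcsin(p_z) ≈ -1.07°, λ = atan2(p_y, p_x) ≈ 151.84°.

≈ 1°S, 152°E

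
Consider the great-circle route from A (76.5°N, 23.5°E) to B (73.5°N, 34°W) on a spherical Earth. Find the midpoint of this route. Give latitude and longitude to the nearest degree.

Write both endpoints as unit vectors p₁, p₂ with components (cos φ cos λ, cos φ sin λ, sin φ).
The central angle between the endpoints is δ = arccos(p₁·p₂) ≈ 0.254 rad (14.5°).
Interpolate at f = 1/2 with slerp weights a = sin((1−f)δ)/sin δ ≈ 0.504, b = sin(fδ)/sin δ ≈ 0.504.
p = a·p₁ + b·p₂ ≈ (0.227, -0.033, 0.973); φ = arcsin(p_z) ≈ 76.76°, λ = atan2(p_y, p_x) ≈ -8.32°.

≈ (77°N, 8°W)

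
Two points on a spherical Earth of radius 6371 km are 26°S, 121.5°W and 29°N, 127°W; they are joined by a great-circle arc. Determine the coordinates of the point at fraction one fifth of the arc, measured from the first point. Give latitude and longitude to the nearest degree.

≈ 15°S, 123°W

Convert each endpoint to a unit vector on the sphere (x = cos φ cos λ, y = cos φ sin λ, z = sin φ).
The central angle between the endpoints is δ = arccos(p₁·p₂) ≈ 0.964 rad (55.3°).
Interpolate at f = 1/5 with slerp weights a = sin((1−f)δ)/sin δ ≈ 0.849, b = sin(fδ)/sin δ ≈ 0.233.
p = a·p₁ + b·p₂ ≈ (-0.521, -0.813, -0.259); φ = arcsin(p_z) ≈ -15.00°, λ = atan2(p_y, p_x) ≈ -122.66°.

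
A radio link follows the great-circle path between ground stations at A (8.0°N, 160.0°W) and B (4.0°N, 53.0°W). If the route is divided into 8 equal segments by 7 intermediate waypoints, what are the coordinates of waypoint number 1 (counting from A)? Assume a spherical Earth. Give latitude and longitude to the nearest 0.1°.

≈ (9.3°N, 146.6°W)

Convert each endpoint to a unit vector on the sphere (x = cos φ cos λ, y = cos φ sin λ, z = sin φ).
The central angle between the endpoints is δ = arccos(p₁·p₂) ≈ 1.854 rad (106.2°).
Interpolate at f = 1/8 with slerp weights a = sin((1−f)δ)/sin δ ≈ 1.040, b = sin(fδ)/sin δ ≈ 0.239.
p = a·p₁ + b·p₂ ≈ (-0.824, -0.543, 0.161); φ = arcsin(p_z) ≈ 9.29°, λ = atan2(p_y, p_x) ≈ -146.63°.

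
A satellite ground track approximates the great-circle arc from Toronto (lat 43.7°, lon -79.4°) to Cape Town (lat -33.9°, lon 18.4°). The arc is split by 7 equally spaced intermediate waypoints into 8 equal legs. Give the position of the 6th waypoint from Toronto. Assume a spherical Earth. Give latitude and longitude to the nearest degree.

≈ lat -14°, lon -6°

Write both endpoints as unit vectors p₁, p₂ with components (cos φ cos λ, cos φ sin λ, sin φ).
The central angle between the endpoints is δ = arccos(p₁·p₂) ≈ 2.056 rad (117.8°).
Interpolate at f = 6/8 with slerp weights a = sin((1−f)δ)/sin δ ≈ 0.556, b = sin(fδ)/sin δ ≈ 1.130.
p = a·p₁ + b·p₂ ≈ (0.964, -0.099, -0.246); φ = arcsin(p_z) ≈ -14.26°, λ = atan2(p_y, p_x) ≈ -5.86°.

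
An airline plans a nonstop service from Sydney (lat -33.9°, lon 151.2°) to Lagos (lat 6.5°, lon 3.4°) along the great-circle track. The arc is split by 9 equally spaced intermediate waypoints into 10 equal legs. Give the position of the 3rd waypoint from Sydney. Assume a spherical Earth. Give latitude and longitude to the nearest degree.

≈ lat -47°, lon 98°

From cos δ = sin φ₁ sin φ₂ + cos φ₁ cos φ₂ cos Δλ, the central angle is δ ≈ 2.436 rad (139.6°).
Interpolate at f = 3/10 with slerp weights a = sin((1−f)δ)/sin δ ≈ 1.528, b = sin(fδ)/sin δ ≈ 1.029.
p = a·p₁ + b·p₂ ≈ (-0.091, 0.671, -0.736); φ = arcsin(p_z) ≈ -47.35°, λ = atan2(p_y, p_x) ≈ 97.70°.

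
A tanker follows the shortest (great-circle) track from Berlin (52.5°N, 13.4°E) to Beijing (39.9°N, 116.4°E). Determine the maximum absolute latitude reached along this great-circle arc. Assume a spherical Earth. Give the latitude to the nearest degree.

The great circle lies in the plane with unit normal n̂ = (p₁ × p₂)/|p₁ × p₂|.
Here n̂_z ≈ +0.497; the vertex latitude is φ_max = arccos|n̂_z| ≈ 60.2°.

≈ 60°N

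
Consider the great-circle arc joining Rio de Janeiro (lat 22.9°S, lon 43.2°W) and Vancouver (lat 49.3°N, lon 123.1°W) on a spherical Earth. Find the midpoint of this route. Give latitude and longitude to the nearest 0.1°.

≈ lat 16.8°N, lon 75.0°W

Convert each endpoint to a unit vector on the sphere (x = cos φ cos λ, y = cos φ sin λ, z = sin φ).
The central angle between the endpoints is δ = arccos(p₁·p₂) ≈ 1.762 rad (100.9°).
Interpolate at f = 1/2 with slerp weights a = sin((1−f)δ)/sin δ ≈ 0.786, b = sin(fδ)/sin δ ≈ 0.786.
p = a·p₁ + b·p₂ ≈ (0.248, -0.924, 0.290); φ = arcsin(p_z) ≈ 16.85°, λ = atan2(p_y, p_x) ≈ -75.00°.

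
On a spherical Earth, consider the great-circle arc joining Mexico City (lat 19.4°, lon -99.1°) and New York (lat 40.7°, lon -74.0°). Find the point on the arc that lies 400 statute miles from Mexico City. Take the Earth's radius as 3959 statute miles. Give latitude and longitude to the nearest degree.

The haversine formula gives a central angle δ ≈ 0.527 rad (30.2°) between the endpoints. The total great-circle distance is δ·R ≈ 0.527 × 3959 ≈ 2088 mi, so the target fraction is f = 400/2088 ≈ 0.192.
Interpolate at f ≈ 0.192 with slerp weights a = sin((1−f)δ)/sin δ ≈ 0.822, b = sin(fδ)/sin δ ≈ 0.200.
p = a·p₁ + b·p₂ ≈ (-0.081, -0.911, 0.404); φ = arcsin(p_z) ≈ 23.81°, λ = atan2(p_y, p_x) ≈ -95.06°.

≈ lat 24°, lon -95°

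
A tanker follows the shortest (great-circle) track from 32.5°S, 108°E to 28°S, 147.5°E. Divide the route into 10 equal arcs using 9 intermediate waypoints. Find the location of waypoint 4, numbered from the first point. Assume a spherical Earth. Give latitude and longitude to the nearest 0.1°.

≈ 32.2°S, 124.2°E

Write both endpoints as unit vectors p₁, p₂ with components (cos φ cos λ, cos φ sin λ, sin φ).
The central angle between the endpoints is δ = arccos(p₁·p₂) ≈ 0.597 rad (34.2°).
Interpolate at f = 4/10 with slerp weights a = sin((1−f)δ)/sin δ ≈ 0.624, b = sin(fδ)/sin δ ≈ 0.421.
p = a·p₁ + b·p₂ ≈ (-0.476, 0.700, -0.533); φ = arcsin(p_z) ≈ -32.18°, λ = atan2(p_y, p_x) ≈ 124.21°.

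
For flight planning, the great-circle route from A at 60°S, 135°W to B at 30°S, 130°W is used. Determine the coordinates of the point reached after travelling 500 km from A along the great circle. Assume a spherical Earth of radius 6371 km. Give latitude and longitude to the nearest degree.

≈ 56°S, 134°W

From cos δ = sin φ₁ sin φ₂ + cos φ₁ cos φ₂ cos Δλ, the central angle is δ ≈ 0.527 rad (30.2°). The total great-circle distance is δ·R ≈ 0.527 × 6371 ≈ 3357 km, so the target fraction is f = 500/3357 ≈ 0.149.
Interpolate at f ≈ 0.149 with slerp weights a = sin((1−f)δ)/sin δ ≈ 0.862, b = sin(fδ)/sin δ ≈ 0.156.
p = a·p₁ + b·p₂ ≈ (-0.392, -0.408, -0.825); φ = arcsin(p_z) ≈ -55.55°, λ = atan2(p_y, p_x) ≈ -133.81°.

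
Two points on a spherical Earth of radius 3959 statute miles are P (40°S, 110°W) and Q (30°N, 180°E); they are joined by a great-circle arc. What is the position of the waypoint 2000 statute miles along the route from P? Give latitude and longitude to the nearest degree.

From cos δ = sin φ₁ sin φ₂ + cos φ₁ cos φ₂ cos Δλ, the central angle is δ ≈ 1.665 rad (95.4°). The total great-circle distance is δ·R ≈ 1.665 × 3959 ≈ 6593 mi, so the target fraction is f = 2000/6593 ≈ 0.303.
Interpolate at f ≈ 0.303 with slerp weights a = sin((1−f)δ)/sin δ ≈ 0.921, b = sin(fδ)/sin δ ≈ 0.486.
p = a·p₁ + b·p₂ ≈ (-0.662, -0.663, -0.349); φ = arcsin(p_z) ≈ -20.42°, λ = atan2(p_y, p_x) ≈ -134.97°.

≈ (20°S, 135°W)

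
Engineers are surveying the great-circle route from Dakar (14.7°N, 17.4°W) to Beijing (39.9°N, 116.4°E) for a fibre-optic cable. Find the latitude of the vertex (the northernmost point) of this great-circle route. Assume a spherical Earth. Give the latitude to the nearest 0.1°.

≈ 55.1°N

The great circle lies in the plane with unit normal n̂ = (p₁ × p₂)/|p₁ × p₂|.
Here n̂_z ≈ +0.572; the vertex latitude is φ_max = arccos|n̂_z| ≈ 55.1°.
Check via Clairaut: cos φ_max = |cos φ₁| · sin C = cos(14.7°)·sin(36.2°) ≈ 0.572, again giving ≈ 55.1°.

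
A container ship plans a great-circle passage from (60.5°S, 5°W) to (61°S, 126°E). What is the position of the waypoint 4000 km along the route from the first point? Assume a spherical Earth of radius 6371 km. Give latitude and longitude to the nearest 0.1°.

Convert each endpoint to a unit vector on the sphere (x = cos φ cos λ, y = cos φ sin λ, z = sin φ).
The central angle between the endpoints is δ = arccos(p₁·p₂) ≈ 0.922 rad (52.8°). The total great-circle distance is δ·R ≈ 0.922 × 6371 ≈ 5871 km, so the target fraction is f = 4000/5871 ≈ 0.681.
Interpolate at f ≈ 0.681 with slerp weights a = sin((1−f)δ)/sin δ ≈ 0.363, b = sin(fδ)/sin δ ≈ 0.737.
p = a·p₁ + b·p₂ ≈ (-0.032, 0.274, -0.961); φ = arcsin(p_z) ≈ -74.01°, λ = atan2(p_y, p_x) ≈ 96.64°.

≈ (74.0°S, 96.6°E)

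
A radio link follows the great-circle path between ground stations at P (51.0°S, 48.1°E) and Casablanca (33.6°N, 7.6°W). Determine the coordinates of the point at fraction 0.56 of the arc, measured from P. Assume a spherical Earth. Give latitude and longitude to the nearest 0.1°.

Convert each endpoint to a unit vector on the sphere (x = cos φ cos λ, y = cos φ sin λ, z = sin φ).
The central angle between the endpoints is δ = arccos(p₁·p₂) ≈ 1.706 rad (97.7°).
Interpolate at f = 0.56 with slerp weights a = sin((1−f)δ)/sin δ ≈ 0.688, b = sin(fδ)/sin δ ≈ 0.824.
p = a·p₁ + b·p₂ ≈ (0.970, 0.232, -0.079); φ = arcsin(p_z) ≈ -4.53°, λ = atan2(p_y, p_x) ≈ 13.44°.

≈ (4.5°S, 13.4°E)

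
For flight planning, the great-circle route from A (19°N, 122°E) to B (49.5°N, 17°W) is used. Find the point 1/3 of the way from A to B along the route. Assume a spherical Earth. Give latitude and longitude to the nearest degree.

Write both endpoints as unit vectors p₁, p₂ with components (cos φ cos λ, cos φ sin λ, sin φ).
The central angle between the endpoints is δ = arccos(p₁·p₂) ≈ 1.788 rad (102.5°).
Interpolate at f = 1/3 with slerp weights a = sin((1−f)δ)/sin δ ≈ 0.952, b = sin(fδ)/sin δ ≈ 0.575.
p = a·p₁ + b·p₂ ≈ (-0.120, 0.654, 0.747); φ = arcsin(p_z) ≈ 48.34°, λ = atan2(p_y, p_x) ≈ 100.37°.

≈ (48°N, 100°E)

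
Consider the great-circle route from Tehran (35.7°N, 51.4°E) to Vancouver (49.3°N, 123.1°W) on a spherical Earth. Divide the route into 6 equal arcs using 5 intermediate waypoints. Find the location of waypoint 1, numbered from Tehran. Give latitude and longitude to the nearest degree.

≈ (51°N, 50°E)

Convert each endpoint to a unit vector on the sphere (x = cos φ cos λ, y = cos φ sin λ, z = sin φ).
The central angle between the endpoints is δ = arccos(p₁·p₂) ≈ 1.656 rad (94.9°).
Interpolate at f = 1/6 with slerp weights a = sin((1−f)δ)/sin δ ≈ 0.985, b = sin(fδ)/sin δ ≈ 0.273.
p = a·p₁ + b·p₂ ≈ (0.402, 0.476, 0.782); φ = arcsin(p_z) ≈ 51.47°, λ = atan2(p_y, p_x) ≈ 49.83°.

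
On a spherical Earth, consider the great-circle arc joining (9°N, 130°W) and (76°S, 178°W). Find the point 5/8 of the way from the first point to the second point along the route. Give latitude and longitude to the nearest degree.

≈ (46°S, 142°W)

Write both endpoints as unit vectors p₁, p₂ with components (cos φ cos λ, cos φ sin λ, sin φ).
The central angle between the endpoints is δ = arccos(p₁·p₂) ≈ 1.563 rad (89.5°).
Interpolate at f = 5/8 with slerp weights a = sin((1−f)δ)/sin δ ≈ 0.553, b = sin(fδ)/sin δ ≈ 0.829.
p = a·p₁ + b·p₂ ≈ (-0.551, -0.425, -0.718); φ = arcsin(p_z) ≈ -45.85°, λ = atan2(p_y, p_x) ≈ -142.35°.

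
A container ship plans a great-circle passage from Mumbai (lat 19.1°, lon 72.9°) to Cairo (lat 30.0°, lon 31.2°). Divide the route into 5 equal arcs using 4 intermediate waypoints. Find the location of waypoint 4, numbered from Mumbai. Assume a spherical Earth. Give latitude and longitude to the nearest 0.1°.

≈ lat 28.8°, lon 40.1°

Convert each endpoint to a unit vector on the sphere (x = cos φ cos λ, y = cos φ sin λ, z = sin φ).
The central angle between the endpoints is δ = arccos(p₁·p₂) ≈ 0.685 rad (39.2°).
Interpolate at f = 4/5 with slerp weights a = sin((1−f)δ)/sin δ ≈ 0.216, b = sin(fδ)/sin δ ≈ 0.823.
p = a·p₁ + b·p₂ ≈ (0.670, 0.564, 0.482); φ = arcsin(p_z) ≈ 28.84°, λ = atan2(p_y, p_x) ≈ 40.11°.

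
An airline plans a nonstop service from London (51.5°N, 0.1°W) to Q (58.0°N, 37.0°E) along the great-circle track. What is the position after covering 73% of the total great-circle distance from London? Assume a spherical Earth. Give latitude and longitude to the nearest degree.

≈ (57°N, 26°E)

Convert each endpoint to a unit vector on the sphere (x = cos φ cos λ, y = cos φ sin λ, z = sin φ).
The central angle between the endpoints is δ = arccos(p₁·p₂) ≈ 0.385 rad (22.1°).
Interpolate at f = 0.73 with slerp weights a = sin((1−f)δ)/sin δ ≈ 0.276, b = sin(fδ)/sin δ ≈ 0.739.
p = a·p₁ + b·p₂ ≈ (0.485, 0.235, 0.843); φ = arcsin(p_z) ≈ 57.41°, λ = atan2(p_y, p_x) ≈ 25.89°.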